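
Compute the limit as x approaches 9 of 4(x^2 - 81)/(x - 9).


Direct substitution gives 0/0, so we factor the numerator.
Factor: 4(x^2 - 81) = 4 * (x - 9)(x + 9)
Cancel the common factor (x - 9):
4(x^2 - 81)/(x - 9) = 4 * (x + 9)
Now substitute x = 9:
= 4 * (9 + 9) = 72

72


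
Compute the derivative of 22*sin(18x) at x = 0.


Apply the chain rule to differentiate 22*sin(18x):
d/dx [22*sin(18x)]
= 22 * cos(18x) * d/dx(18x)
= 22 * 18 * cos(18x)
= 396 * cos(18x)
Evaluate at x = 0:
= 396 * cos(0)
= 396 * 1
= 396

396


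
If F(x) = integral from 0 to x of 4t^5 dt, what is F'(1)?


By the Fundamental Theorem of Calculus (Part 1):
If F(x) = integral from 0 to x of f(t) dt, then F'(x) = f(x)
Here f(t) = 4t^5
So F'(x) = 4x^5
Evaluate at x = 1:
F'(1) = 4 * 1^5
= 4 * 1
= 4

4


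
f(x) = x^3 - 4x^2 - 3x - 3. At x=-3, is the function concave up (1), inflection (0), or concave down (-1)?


Concavity is determined by the sign of f''(x).
f(x) = x^3 - 4x^2 - 3x - 3
f'(x) = 3x^2 - 8x - 3
f''(x) = 6x - 8
f''(-3) = 6 * (-3) - 8
= -18 - 8
= -26
Since f''(-3) < 0, the function is concave down (-1)

-1


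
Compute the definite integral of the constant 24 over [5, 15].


The integral of a constant k over [a, b] equals k * (b - a).
integral from 5 to 15 of 24 dx
= 24 * (15 - 5)
= 24 * 10
= 240

240


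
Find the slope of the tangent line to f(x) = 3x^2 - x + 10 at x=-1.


The slope of the tangent line equals f'(x) at the point.
f(x) = 3x^2 - x + 10
f'(x) = 6x - 1
At x = -1:
f'(-1) = 6 * (-1) - 1
= -6 - 1
= -7

-7


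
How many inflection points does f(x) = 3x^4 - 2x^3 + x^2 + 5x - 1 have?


Inflection points occur where f''(x) = 0 and concavity changes.
f(x) = 3x^4 - 2x^3 + x^2 + 5x - 1
f'(x) = 12x^3 - 6x^2 + 2x + 5
f''(x) = 36x^2 - 12x + 2
This is a quadratic in x. Use the discriminant to count real roots.
Discriminant = (-12)^2 - 4 * 36 * 2
= 144 - 288
= -144
Since discriminant < 0, f''(x) = 0 has no real solutions.
Number of inflection points: 0

0


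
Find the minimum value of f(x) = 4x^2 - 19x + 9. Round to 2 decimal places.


For a quadratic f(x) = ax^2 + bx + c with a > 0, the minimum is at the vertex.
Vertex x-coordinate: x = -b/(2a)
x = -(-19) / (2 * 4)
x = 19/8
Substitute back to find the minimum value:
f(19/8) = 4 * (19/8)^2 - 19 * (19/8) + 9
= 361/16 - 361/8 + 9
= -217/16 ≈ -13.56

-13.56


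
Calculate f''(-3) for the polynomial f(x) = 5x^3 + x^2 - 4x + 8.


First derivative:
f'(x) = 15x^2 + 2x - 4
Second derivative:
f''(x) = 30x + 2
Substitute x = -3:
f''(-3) = 30 * (-3) + 2
= -90 + 2
= -88

-88


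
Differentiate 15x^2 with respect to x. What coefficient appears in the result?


We apply the power rule: d/dx [ax^n] = a*n * x^(n-1)
d/dx [15x^2]
= 15 * 2 * x^(2-1)
= 30x
The coefficient is 30

30


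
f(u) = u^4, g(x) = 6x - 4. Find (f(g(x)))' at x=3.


Using the chain rule: (f(g(x)))' = f'(g(x)) * g'(x)
First, find g(3):
g(3) = 6 * 3 - 4 = 14
Next, f'(u) = 4u^3
And g'(x) = 6
So f'(g(3)) * g'(3)
= 4 * 14^3 * 6
= 4 * 2744 * 6
= 65856

65856


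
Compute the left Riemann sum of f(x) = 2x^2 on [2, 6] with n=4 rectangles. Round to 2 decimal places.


Left Riemann sum uses left endpoints of each subinterval.
Interval: [2, 6], n = 4
dx = (6 - 2) / 4 = 1
Left endpoints: [2, 3, 4, 5]
f values: [8, 18, 32, 50]
Sum = dx * (sum of f values)
= 1 * 108
= 108 = 108.00

108.00


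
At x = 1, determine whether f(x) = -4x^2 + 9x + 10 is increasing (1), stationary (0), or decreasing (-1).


Compute f'(x) to determine behavior:
f'(x) = -8x + 9
f'(1) = -8 * 1 + 9
= -8 + 9
= 1
Since f'(1) > 0, the function is increasing (1)

1


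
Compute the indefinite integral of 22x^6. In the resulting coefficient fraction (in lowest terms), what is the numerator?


Apply the power rule for integration:
integral of ax^n dx = a/(n+1) * x^(n+1) + C
integral of 22x^6 dx
= 22/7 * x^7 + C
The coefficient in lowest terms is 22/7, and its numerator is 22

22


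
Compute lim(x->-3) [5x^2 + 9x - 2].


Since polynomials are continuous, we use direct substitution.
lim(x->-3) of 5x^2 + 9x - 2
= 5 * (-3)^2 + 9 * (-3) - 2
= 45 - 27 - 2
= 16

16


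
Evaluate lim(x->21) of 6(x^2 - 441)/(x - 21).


Direct substitution gives 0/0, so we factor the numerator.
Factor: 6(x^2 - 441) = 6 * (x - 21)(x + 21)
Cancel the common factor (x - 21):
6(x^2 - 441)/(x - 21) = 6 * (x + 21)
Now substitute x = 21:
= 6 * (21 + 21) = 252

252


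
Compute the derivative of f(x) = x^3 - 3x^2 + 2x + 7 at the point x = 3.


Differentiate f(x) = x^3 - 3x^2 + 2x + 7 term by term:
f'(x) = 3x^2 - 6x + 2
Substitute x = 3:
f'(3) = 3 * 3^2 - 6 * 3 + 2
= 27 - 18 + 2
= 11

11


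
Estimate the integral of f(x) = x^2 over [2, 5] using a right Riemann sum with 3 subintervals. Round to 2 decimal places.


Right Riemann sum uses right endpoints of each subinterval.
Interval: [2, 5], n = 3
dx = (5 - 2) / 3 = 1
Right endpoints: [3, 4, 5]
f values: [9, 16, 25]
Sum = dx * (sum of f values)
= 1 * 50
= 50 = 50.00

50.00


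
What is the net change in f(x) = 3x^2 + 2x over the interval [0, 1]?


Net change = f(b) - f(a)
f(x) = 3x^2 + 2x
Compute f(1):
f(1) = 3 * 1^2 + 2 * 1 + 0
= 3 + 2 + 0
= 5
Compute f(0):
f(0) = 3 * 0^2 + 2 * 0 + 0
= 0 + 0 + 0
= 0
Net change = 5 - 0 = 5

5


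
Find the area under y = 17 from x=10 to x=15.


The area under a constant function y = 17 is a rectangle.
Width = 15 - 10 = 5
Height = 17
Area = width * height
= 5 * 17
= 85

85


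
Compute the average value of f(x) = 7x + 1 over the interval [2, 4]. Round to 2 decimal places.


Average value = 1/(b-a) * integral from a to b of f(x) dx
First compute the integral of 7x + 1:
F(x) = (7/2)x^2 + x
F(4) = 7/2 * 16 + 1 * 4 = 60
F(2) = 7/2 * 4 + 1 * 2 = 16
Integral = 60 - 16 = 44
Average = 44 / (4 - 2) = 44 / 2
= 22 = 22.00

22.00


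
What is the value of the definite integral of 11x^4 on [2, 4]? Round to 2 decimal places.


Find the antiderivative of 11x^4:
F(x) = 11/5 * x^5
Apply the Fundamental Theorem of Calculus:
F(4) - F(2)
= 11/5 * 4^5 - 11/5 * 2^5
= 11/5 * (1024 - 32)
= 11/5 * 992
= 10912/5 = 2182.40

2182.40


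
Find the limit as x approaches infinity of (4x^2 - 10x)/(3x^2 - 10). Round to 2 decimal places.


For limits at infinity with equal-degree polynomials,
we compare leading coefficients.
Numerator leading term: 4x^2
Denominator leading term: 3x^2
Divide both by x^2:
lim = (4 - 10/x) / (3 - 10/x^2)
As x -> infinity, the 1/x and 1/x^2 terms vanish:
= 4/3 ≈ 1.33

1.33


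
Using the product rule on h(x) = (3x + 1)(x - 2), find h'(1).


Let u(x) = 3x + 1 and v(x) = x - 2
u'(x) = 3
v'(x) = 1
Product rule: h'(x) = u'(x)*v(x) + u(x)*v'(x)
= 3 * (x - 2) + (3x + 1) * 1
At x = 1:
u(1) = 3 * 1 + 1 = 4
v(1) = 1 * 1 - 2 = -1
h'(1) = 3 * (-1) + 4 * 1
= -3 + 4
= 1

1


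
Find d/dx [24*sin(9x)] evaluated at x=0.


Apply the chain rule to differentiate 24*sin(9x):
d/dx [24*sin(9x)]
= 24 * cos(9x) * d/dx(9x)
= 24 * 9 * cos(9x)
= 216 * cos(9x)
Evaluate at x = 0:
= 216 * cos(0)
= 216 * 1
= 216

216


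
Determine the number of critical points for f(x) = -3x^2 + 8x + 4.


Find where f'(x) = 0:
f'(x) = -6x + 8
Set f'(x) = 0:
-6x + 8 = 0
x = -8 / (-6) = 4/3
This is a linear equation in x, so there is exactly one solution.
Number of critical points: 1

1


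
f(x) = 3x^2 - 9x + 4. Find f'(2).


Differentiate term by term using power and sum rules:
f(x) = 3x^2 - 9x + 4
f'(x) = 6x - 9
Substitute x = 2:
f'(2) = 6 * 2 - 9
= 12 - 9
= 3

3


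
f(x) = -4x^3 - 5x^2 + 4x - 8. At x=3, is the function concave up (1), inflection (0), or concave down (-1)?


Concavity is determined by the sign of f''(x).
f(x) = -4x^3 - 5x^2 + 4x - 8
f'(x) = -12x^2 - 10x + 4
f''(x) = -24x - 10
f''(3) = -24 * 3 - 10
= -72 - 10
= -82
Since f''(3) < 0, the function is concave down (-1)

-1


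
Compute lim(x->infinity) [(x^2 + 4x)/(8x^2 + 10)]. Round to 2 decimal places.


For limits at infinity with equal-degree polynomials,
we compare leading coefficients.
Numerator leading term: x^2
Denominator leading term: 8x^2
Divide both by x^2:
lim = (1 + 4/x) / (8 + 10/x^2)
As x -> infinity, the 1/x and 1/x^2 terms vanish:
= 1/8 ≈ 0.13

0.13


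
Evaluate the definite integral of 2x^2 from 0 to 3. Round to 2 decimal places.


Find the antiderivative of 2x^2:
F(x) = 2/3 * x^3
Apply the Fundamental Theorem of Calculus:
F(3) - F(0)
= 2/3 * 3^3 - 2/3 * 0^3
= 2/3 * (27 - 0)
= 2/3 * 27
= 18 = 18.00

18.00


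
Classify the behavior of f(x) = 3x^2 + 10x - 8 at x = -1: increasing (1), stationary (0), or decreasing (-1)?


Compute f'(x) to determine behavior:
f'(x) = 6x + 10
f'(-1) = 6 * (-1) + 10
= -6 + 10
= 4
Since f'(-1) > 0, the function is increasing (1)

1


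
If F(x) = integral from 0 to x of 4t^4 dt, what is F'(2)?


By the Fundamental Theorem of Calculus (Part 1):
If F(x) = integral from 0 to x of f(t) dt, then F'(x) = f(x)
Here f(t) = 4t^4
So F'(x) = 4x^4
Evaluate at x = 2:
F'(2) = 4 * 2^4
= 4 * 16
= 64

64


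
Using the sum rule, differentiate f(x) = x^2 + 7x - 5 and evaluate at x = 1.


Differentiate term by term using power and sum rules:
f(x) = x^2 + 7x - 5
f'(x) = 2x + 7
Substitute x = 1:
f'(1) = 2 * 1 + 7
= 2 + 7
= 9

9


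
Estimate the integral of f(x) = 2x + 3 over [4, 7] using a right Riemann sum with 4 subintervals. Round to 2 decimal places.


Right Riemann sum uses right endpoints of each subinterval.
Interval: [4, 7], n = 4
dx = (7 - 4) / 4 = 3/4
Right endpoints: [19/4, 11/2, 25/4, 7]
f values: [25/2, 14, 31/2, 17]
Sum = dx * (sum of f values)
= 3/4 * 59
= 177/4 = 44.25

44.25


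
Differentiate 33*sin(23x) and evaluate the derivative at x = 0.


Apply the chain rule to differentiate 33*sin(23x):
d/dx [33*sin(23x)]
= 33 * cos(23x) * d/dx(23x)
= 33 * 23 * cos(23x)
= 759 * cos(23x)
Evaluate at x = 0:
= 759 * cos(0)
= 759 * 1
= 759

759


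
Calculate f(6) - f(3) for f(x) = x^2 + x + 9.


Net change = f(b) - f(a)
f(x) = x^2 + x + 9
Compute f(6):
f(6) = 1 * 6^2 + 1 * 6 + 9
= 36 + 6 + 9
= 51
Compute f(3):
f(3) = 1 * 3^2 + 1 * 3 + 9
= 9 + 3 + 9
= 21
Net change = 51 - 21 = 30

30


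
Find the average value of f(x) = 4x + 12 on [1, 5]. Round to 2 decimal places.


Average value = 1/(b-a) * integral from a to b of f(x) dx
First compute the integral of 4x + 12:
F(x) = 2x^2 + 12x
F(5) = 2 * 25 + 12 * 5 = 110
F(1) = 2 * 1 + 12 * 1 = 14
Integral = 110 - 14 = 96
Average = 96 / (5 - 1) = 96 / 4
= 24 = 24.00

24.00


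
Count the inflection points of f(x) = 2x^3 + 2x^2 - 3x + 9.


Inflection points occur where f''(x) = 0 and concavity changes.
f(x) = 2x^3 + 2x^2 - 3x + 9
f'(x) = 6x^2 + 4x - 3
f''(x) = 12x + 4
Set f''(x) = 0:
12x + 4 = 0
x = -4 / 12 = -1/3
Since f''(x) is linear (degree 1), it changes sign at this point.
Therefore there is exactly 1 inflection point.

1


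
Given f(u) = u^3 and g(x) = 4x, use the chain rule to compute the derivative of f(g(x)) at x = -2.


Using the chain rule: (f(g(x)))' = f'(g(x)) * g'(x)
First, find g(-2):
g(-2) = 4 * (-2) + 0 = -8
Next, f'(u) = 3u^2
And g'(x) = 4
So f'(g(-2)) * g'(-2)
= 3 * (-8)^2 * 4
= 3 * 64 * 4
= 768

768


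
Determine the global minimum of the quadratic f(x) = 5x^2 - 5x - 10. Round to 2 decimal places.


For a quadratic f(x) = ax^2 + bx + c with a > 0, the minimum is at the vertex.
Vertex x-coordinate: x = -b/(2a)
x = -(-5) / (2 * 5)
x = 5/10 = 1/2
Substitute back to find the minimum value:
f(1/2) = 5 * (1/2)^2 - 5 * (1/2) - 10
= 5/4 - 5/2 - 10
= -45/4 = -11.25

-11.25


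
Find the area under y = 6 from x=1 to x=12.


The area under a constant function y = 6 is a rectangle.
Width = 12 - 1 = 11
Height = 6
Area = width * height
= 11 * 6
= 66

66


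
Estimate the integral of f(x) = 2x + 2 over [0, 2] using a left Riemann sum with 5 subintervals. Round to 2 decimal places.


Left Riemann sum uses left endpoints of each subinterval.
Interval: [0, 2], n = 5
dx = (2 - 0) / 5 = 2/5
Left endpoints: [0, 2/5, 4/5, 6/5, 8/5]
f values: [2, 14/5, 18/5, 22/5, 26/5]
Sum = dx * (sum of f values)
= 2/5 * 18
= 36/5 = 7.20

7.20


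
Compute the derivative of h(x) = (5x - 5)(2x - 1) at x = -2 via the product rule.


Let u(x) = 5x - 5 and v(x) = 2x - 1
u'(x) = 5
v'(x) = 2
Product rule: h'(x) = u'(x)*v(x) + u(x)*v'(x)
= 5 * (2x - 1) + (5x - 5) * 2
At x = -2:
u(-2) = 5 * (-2) - 5 = -15
v(-2) = 2 * (-2) - 1 = -5
h'(-2) = 5 * (-5) + (-15) * 2
= -25 - 30
= -55

-55


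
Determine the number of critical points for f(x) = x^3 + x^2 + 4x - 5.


Find where f'(x) = 0:
f(x) = x^3 + x^2 + 4x - 5
f'(x) = 3x^2 + 2x + 4
This is a quadratic in x. Use the discriminant to count real roots.
Discriminant = (2)^2 - 4 * 3 * 4
= 4 - 48
= -44
Since discriminant < 0, f'(x) = 0 has no real solutions.
Number of critical points: 0

0


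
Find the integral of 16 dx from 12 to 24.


The integral of a constant k over [a, b] equals k * (b - a).
integral from 12 to 24 of 16 dx
= 16 * (24 - 12)
= 16 * 12
= 192

192


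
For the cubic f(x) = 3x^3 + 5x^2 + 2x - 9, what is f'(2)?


Differentiate f(x) = 3x^3 + 5x^2 + 2x - 9 term by term:
f'(x) = 9x^2 + 10x + 2
Substitute x = 2:
f'(2) = 9 * 2^2 + 10 * 2 + 2
= 36 + 20 + 2
= 58

58


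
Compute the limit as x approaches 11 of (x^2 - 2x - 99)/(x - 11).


Direct substitution gives 0/0, so we factor the numerator.
Factor: (x^2 - 2x - 99) = (x - 11)(x + 9)
Cancel the common factor (x - 11):
(x^2 - 2x - 99)/(x - 11) = (x + 9)
Now substitute x = 11:
= (11) - (-9) = 20

20


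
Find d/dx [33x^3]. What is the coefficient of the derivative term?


We apply the power rule: d/dx [ax^n] = a*n * x^(n-1)
d/dx [33x^3]
= 33 * 3 * x^(3-1)
= 99x^2
The coefficient is 99

99


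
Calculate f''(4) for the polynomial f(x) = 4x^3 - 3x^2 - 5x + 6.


First derivative:
f'(x) = 12x^2 - 6x - 5
Second derivative:
f''(x) = 24x - 6
Substitute x = 4:
f''(4) = 24 * 4 - 6
= 96 - 6
= 90

90


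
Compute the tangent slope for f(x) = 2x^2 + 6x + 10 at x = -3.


The slope of the tangent line equals f'(x) at the point.
f(x) = 2x^2 + 6x + 10
f'(x) = 4x + 6
At x = -3:
f'(-3) = 4 * (-3) + 6
= -12 + 6
= -6

-6


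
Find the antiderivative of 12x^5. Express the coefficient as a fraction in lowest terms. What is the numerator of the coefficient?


Apply the power rule for integration:
integral of ax^n dx = a/(n+1) * x^(n+1) + C
integral of 12x^5 dx
= 12/6 * x^6 + C
= 2 * x^6 + C
The coefficient in lowest terms is 2 = 2/1, so its numerator is 2

2


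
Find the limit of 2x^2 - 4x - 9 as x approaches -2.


Since polynomials are continuous, we use direct substitution.
lim(x->-2) of 2x^2 - 4x - 9
= 2 * (-2)^2 - 4 * (-2) - 9
= 8 + 8 - 9
= 7

7


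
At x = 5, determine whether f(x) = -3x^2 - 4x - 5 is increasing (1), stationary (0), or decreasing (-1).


Compute f'(x) to determine behavior:
f'(x) = -6x - 4
f'(5) = -6 * 5 - 4
= -30 - 4
= -34
Since f'(5) < 0, the function is decreasing (-1)

-1


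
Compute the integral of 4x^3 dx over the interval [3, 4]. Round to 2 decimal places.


Find the antiderivative of 4x^3:
F(x) = 4/4 * x^4
Apply the Fundamental Theorem of Calculus:
F(4) - F(3)
= 4/4 * 4^4 - 4/4 * 3^4
= 4/4 * (256 - 81)
= 4/4 * 175
= 175 = 175.00

175.00


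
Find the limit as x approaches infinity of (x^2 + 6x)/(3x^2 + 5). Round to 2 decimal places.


For limits at infinity with equal-degree polynomials,
we compare leading coefficients.
Numerator leading term: x^2
Denominator leading term: 3x^2
Divide both by x^2:
lim = (1 + 6/x) / (3 + 5/x^2)
As x -> infinity, the 1/x and 1/x^2 terms vanish:
= 1/3 ≈ 0.33

0.33


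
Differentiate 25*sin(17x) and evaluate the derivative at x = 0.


Apply the chain rule to differentiate 25*sin(17x):
d/dx [25*sin(17x)]
= 25 * cos(17x) * d/dx(17x)
= 25 * 17 * cos(17x)
= 425 * cos(17x)
Evaluate at x = 0:
= 425 * cos(0)
= 425 * 1
= 425

425


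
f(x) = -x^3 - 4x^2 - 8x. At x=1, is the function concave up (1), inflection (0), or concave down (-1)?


Concavity is determined by the sign of f''(x).
f(x) = -x^3 - 4x^2 - 8x
f'(x) = -3x^2 - 8x - 8
f''(x) = -6x - 8
f''(1) = -6 * 1 - 8
= -6 - 8
= -14
Since f''(1) < 0, the function is concave down (-1)

-1


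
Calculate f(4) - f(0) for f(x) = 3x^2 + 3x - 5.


Net change = f(b) - f(a)
f(x) = 3x^2 + 3x - 5
Compute f(4):
f(4) = 3 * 4^2 + 3 * 4 - 5
= 48 + 12 - 5
= 55
Compute f(0):
f(0) = 3 * 0^2 + 3 * 0 - 5
= 0 + 0 - 5
= -5
Net change = 55 - (-5) = 60

60


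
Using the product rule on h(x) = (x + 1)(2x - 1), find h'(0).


Let u(x) = x + 1 and v(x) = 2x - 1
u'(x) = 1
v'(x) = 2
Product rule: h'(x) = u'(x)*v(x) + u(x)*v'(x)
= 1 * (2x - 1) + (x + 1) * 2
At x = 0:
u(0) = 1 * 0 + 1 = 1
v(0) = 2 * 0 - 1 = -1
h'(0) = 1 * (-1) + 1 * 2
= -1 + 2
= 1

1


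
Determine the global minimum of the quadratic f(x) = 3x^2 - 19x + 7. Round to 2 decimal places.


For a quadratic f(x) = ax^2 + bx + c with a > 0, the minimum is at the vertex.
Vertex x-coordinate: x = -b/(2a)
x = -(-19) / (2 * 3)
x = 19/6
Substitute back to find the minimum value:
f(19/6) = 3 * (19/6)^2 - 19 * (19/6) + 7
= 361/12 - 361/6 + 7
= -277/12 ≈ -23.08

-23.08


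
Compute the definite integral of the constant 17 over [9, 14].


The integral of a constant k over [a, b] equals k * (b - a).
integral from 9 to 14 of 17 dx
= 17 * (14 - 9)
= 17 * 5
= 85

85


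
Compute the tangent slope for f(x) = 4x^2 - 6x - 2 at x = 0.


The slope of the tangent line equals f'(x) at the point.
f(x) = 4x^2 - 6x - 2
f'(x) = 8x - 6
At x = 0:
f'(0) = 8 * 0 - 6
= 0 - 6
= -6

-6


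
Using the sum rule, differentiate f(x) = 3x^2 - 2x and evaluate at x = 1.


Differentiate term by term using power and sum rules:
f(x) = 3x^2 - 2x
f'(x) = 6x - 2
Substitute x = 1:
f'(1) = 6 * 1 - 2
= 6 - 2
= 4

4


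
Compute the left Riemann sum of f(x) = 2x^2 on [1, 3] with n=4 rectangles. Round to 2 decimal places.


Left Riemann sum uses left endpoints of each subinterval.
Interval: [1, 3], n = 4
dx = (3 - 1) / 4 = 1/2
Left endpoints: [1, 3/2, 2, 5/2]
f values: [2, 9/2, 8, 25/2]
Sum = dx * (sum of f values)
= 1/2 * 27
= 27/2 = 13.50

13.50


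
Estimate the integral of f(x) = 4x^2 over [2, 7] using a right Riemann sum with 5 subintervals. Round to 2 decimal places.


Right Riemann sum uses right endpoints of each subinterval.
Interval: [2, 7], n = 5
dx = (7 - 2) / 5 = 1
Right endpoints: [3, 4, 5, 6, 7]
f values: [36, 64, 100, 144, 196]
Sum = dx * (sum of f values)
= 1 * 540
= 540 = 540.00

540.00


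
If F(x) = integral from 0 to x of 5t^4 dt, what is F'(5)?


By the Fundamental Theorem of Calculus (Part 1):
If F(x) = integral from 0 to x of f(t) dt, then F'(x) = f(x)
Here f(t) = 5t^4
So F'(x) = 5x^4
Evaluate at x = 5:
F'(5) = 5 * 5^4
= 5 * 625
= 3125

3125


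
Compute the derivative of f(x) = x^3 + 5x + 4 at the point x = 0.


Differentiate f(x) = x^3 + 5x + 4 term by term:
f'(x) = 3x^2 + 5
Substitute x = 0:
f'(0) = 3 * 0^2 + 0 * 0 + 5
= 0 + 0 + 5
= 5

5


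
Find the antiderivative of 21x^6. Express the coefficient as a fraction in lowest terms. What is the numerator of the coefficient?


Apply the power rule for integration:
integral of ax^n dx = a/(n+1) * x^(n+1) + C
integral of 21x^6 dx
= 21/7 * x^7 + C
= 3 * x^7 + C
The coefficient in lowest terms is 3 = 3/1, so its numerator is 3

3


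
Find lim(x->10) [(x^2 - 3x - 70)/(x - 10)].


Direct substitution gives 0/0, so we factor the numerator.
Factor: (x^2 - 3x - 70) = (x - 10)(x + 7)
Cancel the common factor (x - 10):
(x^2 - 3x - 70)/(x - 10) = (x + 7)
Now substitute x = 10:
= (10) - (-7) = 17

17


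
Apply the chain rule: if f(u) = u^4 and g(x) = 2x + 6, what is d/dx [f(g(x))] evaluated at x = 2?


Using the chain rule: (f(g(x)))' = f'(g(x)) * g'(x)
First, find g(2):
g(2) = 2 * 2 + 6 = 10
Next, f'(u) = 4u^3
And g'(x) = 2
So f'(g(2)) * g'(2)
= 4 * 10^3 * 2
= 4 * 1000 * 2
= 8000

8000


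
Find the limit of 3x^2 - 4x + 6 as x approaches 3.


Since polynomials are continuous, we use direct substitution.
lim(x->3) of 3x^2 - 4x + 6
= 3 * 3^2 - 4 * 3 + 6
= 27 - 12 + 6
= 21

21


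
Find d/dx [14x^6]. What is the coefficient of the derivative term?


We apply the power rule: d/dx [ax^n] = a*n * x^(n-1)
d/dx [14x^6]
= 14 * 6 * x^(6-1)
= 84x^5
The coefficient is 84

84


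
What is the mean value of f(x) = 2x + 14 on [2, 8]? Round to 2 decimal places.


Average value = 1/(b-a) * integral from a to b of f(x) dx
First compute the integral of 2x + 14:
F(x) = x^2 + 14x
F(8) = 1 * 64 + 14 * 8 = 176
F(2) = 1 * 4 + 14 * 2 = 32
Integral = 176 - 32 = 144
Average = 144 / (8 - 2) = 144 / 6
= 24 = 24.00

24.00


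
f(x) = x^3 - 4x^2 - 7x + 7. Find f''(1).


First derivative:
f'(x) = 3x^2 - 8x - 7
Second derivative:
f''(x) = 6x - 8
Substitute x = 1:
f''(1) = 6 * 1 - 8
= 6 - 8
= -2

-2


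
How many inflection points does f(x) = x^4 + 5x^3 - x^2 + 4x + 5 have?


Inflection points occur where f''(x) = 0 and concavity changes.
f(x) = x^4 + 5x^3 - x^2 + 4x + 5
f'(x) = 4x^3 + 15x^2 - 2x + 4
f''(x) = 12x^2 + 30x - 2
This is a quadratic in x. Use the discriminant to count real roots.
Discriminant = (30)^2 - 4 * 12 * (-2)
= 900 - (-96)
= 996
Since discriminant > 0, f''(x) = 0 has 2 distinct real solutions.
A quadratic with two distinct real roots changes sign at each root, so concavity changes at both.
Number of inflection points: 2

2


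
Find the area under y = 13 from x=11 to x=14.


The area under a constant function y = 13 is a rectangle.
Width = 14 - 11 = 3
Height = 13
Area = width * height
= 3 * 13
= 39

39


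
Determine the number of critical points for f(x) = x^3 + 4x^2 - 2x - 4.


Find where f'(x) = 0:
f(x) = x^3 + 4x^2 - 2x - 4
f'(x) = 3x^2 + 8x - 2
This is a quadratic in x. Use the discriminant to count real roots.
Discriminant = (8)^2 - 4 * 3 * (-2)
= 64 - (-24)
= 88
Since discriminant > 0, f'(x) = 0 has 2 real solutions.
Number of critical points: 2

2


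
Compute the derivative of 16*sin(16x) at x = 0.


Apply the chain rule to differentiate 16*sin(16x):
d/dx [16*sin(16x)]
= 16 * cos(16x) * d/dx(16x)
= 16 * 16 * cos(16x)
= 256 * cos(16x)
Evaluate at x = 0:
= 256 * cos(0)
= 256 * 1
= 256

256


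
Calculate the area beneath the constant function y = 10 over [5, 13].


The area under a constant function y = 10 is a rectangle.
Width = 13 - 5 = 8
Height = 10
Area = width * height
= 8 * 10
= 80

80


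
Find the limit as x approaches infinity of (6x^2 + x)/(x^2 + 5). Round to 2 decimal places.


For limits at infinity with equal-degree polynomials,
we compare leading coefficients.
Numerator leading term: 6x^2
Denominator leading term: x^2
Divide both by x^2:
lim = (6 + 1/x) / (1 + 5/x^2)
As x -> infinity, the 1/x and 1/x^2 terms vanish:
= 6/1 = 6 = 6.00

6.00


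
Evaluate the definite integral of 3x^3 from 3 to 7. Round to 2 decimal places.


Find the antiderivative of 3x^3:
F(x) = 3/4 * x^4
Apply the Fundamental Theorem of Calculus:
F(7) - F(3)
= 3/4 * 7^4 - 3/4 * 3^4
= 3/4 * (2401 - 81)
= 3/4 * 2320
= 1740 = 1740.00

1740.00


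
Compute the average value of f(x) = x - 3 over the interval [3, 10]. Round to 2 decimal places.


Average value = 1/(b-a) * integral from a to b of f(x) dx
First compute the integral of x - 3:
F(x) = (1/2)x^2 - 3x
F(10) = 1/2 * 100 - 3 * 10 = 20
F(3) = 1/2 * 9 - 3 * 3 = -9/2
Integral = 20 - (-9/2) = 49/2
Average = (49/2) / (10 - 3) = (49/2) / 7
= 7/2 = 3.50

3.50


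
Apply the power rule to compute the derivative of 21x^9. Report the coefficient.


We apply the power rule: d/dx [ax^n] = a*n * x^(n-1)
d/dx [21x^9]
= 21 * 9 * x^(9-1)
= 189x^8
The coefficient is 189

189


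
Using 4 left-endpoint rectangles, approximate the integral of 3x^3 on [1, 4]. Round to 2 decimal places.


Left Riemann sum uses left endpoints of each subinterval.
Interval: [1, 4], n = 4
dx = (4 - 1) / 4 = 3/4
Left endpoints: [1, 7/4, 5/2, 13/4]
f values: [3, 1029/64, 375/8, 6591/64]
Sum = dx * (sum of f values)
= 3/4 * 2703/16
= 8109/64 ≈ 126.70

126.70


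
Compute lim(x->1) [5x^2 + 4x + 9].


Since polynomials are continuous, we use direct substitution.
lim(x->1) of 5x^2 + 4x + 9
= 5 * 1^2 + 4 * 1 + 9
= 5 + 4 + 9
= 18

18


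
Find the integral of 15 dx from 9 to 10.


The integral of a constant k over [a, b] equals k * (b - a).
integral from 9 to 10 of 15 dx
= 15 * (10 - 9)
= 15 * 1
= 15

15


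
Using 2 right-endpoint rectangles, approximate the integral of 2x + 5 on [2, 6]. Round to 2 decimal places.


Right Riemann sum uses right endpoints of each subinterval.
Interval: [2, 6], n = 2
dx = (6 - 2) / 2 = 2
Right endpoints: [4, 6]
f values: [13, 17]
Sum = dx * (sum of f values)
= 2 * 30
= 60 = 60.00

60.00


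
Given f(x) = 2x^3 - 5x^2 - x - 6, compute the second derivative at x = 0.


First derivative:
f'(x) = 6x^2 - 10x - 1
Second derivative:
f''(x) = 12x - 10
Substitute x = 0:
f''(0) = 12 * 0 - 10
= 0 - 10
= -10

-10


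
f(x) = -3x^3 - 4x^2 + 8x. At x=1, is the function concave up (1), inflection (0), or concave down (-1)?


Concavity is determined by the sign of f''(x).
f(x) = -3x^3 - 4x^2 + 8x
f'(x) = -9x^2 - 8x + 8
f''(x) = -18x - 8
f''(1) = -18 * 1 - 8
= -18 - 8
= -26
Since f''(1) < 0, the function is concave down (-1)

-1


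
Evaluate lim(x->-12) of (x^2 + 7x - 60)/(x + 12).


Direct substitution gives 0/0, so we factor the numerator.
Factor: (x^2 + 7x - 60) = (x + 12)(x - 5)
Cancel the common factor (x + 12):
(x^2 + 7x - 60)/(x + 12) = (x - 5)
Now substitute x = -12:
= (-12) - (5) = -17

-17


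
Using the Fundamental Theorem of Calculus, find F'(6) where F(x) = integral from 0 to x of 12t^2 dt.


By the Fundamental Theorem of Calculus (Part 1):
If F(x) = integral from 0 to x of f(t) dt, then F'(x) = f(x)
Here f(t) = 12t^2
So F'(x) = 12x^2
Evaluate at x = 6:
F'(6) = 12 * 6^2
= 12 * 36
= 432

432


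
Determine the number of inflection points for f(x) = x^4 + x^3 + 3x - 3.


Inflection points occur where f''(x) = 0 and concavity changes.
f(x) = x^4 + x^3 + 3x - 3
f'(x) = 4x^3 + 3x^2 + 3
f''(x) = 12x^2 + 6x
This is a quadratic in x. Use the discriminant to count real roots.
Discriminant = (6)^2 - 4 * 12 * 0
= 36 - 0
= 36
Since discriminant > 0, f''(x) = 0 has 2 distinct real solutions.
A quadratic with two distinct real roots changes sign at each root, so concavity changes at both.
Number of inflection points: 2

2


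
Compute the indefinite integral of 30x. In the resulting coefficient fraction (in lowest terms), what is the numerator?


Apply the power rule for integration:
integral of ax^n dx = a/(n+1) * x^(n+1) + C
integral of 30x dx
= 30/2 * x^2 + C
= 15 * x^2 + C
The coefficient in lowest terms is 15 = 15/1, so its numerator is 15

15


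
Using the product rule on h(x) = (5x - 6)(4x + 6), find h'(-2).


Let u(x) = 5x - 6 and v(x) = 4x + 6
u'(x) = 5
v'(x) = 4
Product rule: h'(x) = u'(x)*v(x) + u(x)*v'(x)
= 5 * (4x + 6) + (5x - 6) * 4
At x = -2:
u(-2) = 5 * (-2) - 6 = -16
v(-2) = 4 * (-2) + 6 = -2
h'(-2) = 5 * (-2) + (-16) * 4
= -10 - 64
= -74

-74


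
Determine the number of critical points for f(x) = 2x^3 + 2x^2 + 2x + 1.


Find where f'(x) = 0:
f(x) = 2x^3 + 2x^2 + 2x + 1
f'(x) = 6x^2 + 4x + 2
This is a quadratic in x. Use the discriminant to count real roots.
Discriminant = (4)^2 - 4 * 6 * 2
= 16 - 48
= -32
Since discriminant < 0, f'(x) = 0 has no real solutions.
Number of critical points: 0

0


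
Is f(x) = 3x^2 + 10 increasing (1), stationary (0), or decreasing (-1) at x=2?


Compute f'(x) to determine behavior:
f'(x) = 6x
f'(2) = 6 * 2 + 0
= 12 + 0
= 12
Since f'(2) > 0, the function is increasing (1)

1


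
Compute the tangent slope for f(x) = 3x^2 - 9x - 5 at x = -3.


The slope of the tangent line equals f'(x) at the point.
f(x) = 3x^2 - 9x - 5
f'(x) = 6x - 9
At x = -3:
f'(-3) = 6 * (-3) - 9
= -18 - 9
= -27

-27


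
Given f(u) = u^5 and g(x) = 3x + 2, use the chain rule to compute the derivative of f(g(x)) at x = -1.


Using the chain rule: (f(g(x)))' = f'(g(x)) * g'(x)
First, find g(-1):
g(-1) = 3 * (-1) + 2 = -1
Next, f'(u) = 5u^4
And g'(x) = 3
So f'(g(-1)) * g'(-1)
= 5 * (-1)^4 * 3
= 5 * 1 * 3
= 15

15


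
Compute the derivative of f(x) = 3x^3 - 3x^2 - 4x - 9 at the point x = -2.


Differentiate f(x) = 3x^3 - 3x^2 - 4x - 9 term by term:
f'(x) = 9x^2 - 6x - 4
Substitute x = -2:
f'(-2) = 9 * (-2)^2 - 6 * (-2) - 4
= 36 + 12 - 4
= 44

44


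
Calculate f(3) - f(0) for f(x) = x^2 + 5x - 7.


Net change = f(b) - f(a)
f(x) = x^2 + 5x - 7
Compute f(3):
f(3) = 1 * 3^2 + 5 * 3 - 7
= 9 + 15 - 7
= 17
Compute f(0):
f(0) = 1 * 0^2 + 5 * 0 - 7
= 0 + 0 - 7
= -7
Net change = 17 - (-7) = 24

24


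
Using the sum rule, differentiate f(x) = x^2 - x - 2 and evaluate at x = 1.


Differentiate term by term using power and sum rules:
f(x) = x^2 - x - 2
f'(x) = 2x - 1
Substitute x = 1:
f'(1) = 2 * 1 - 1
= 2 - 1
= 1

1


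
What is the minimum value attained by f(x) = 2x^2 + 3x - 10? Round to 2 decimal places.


For a quadratic f(x) = ax^2 + bx + c with a > 0, the minimum is at the vertex.
Vertex x-coordinate: x = -b/(2a)
x = -(3) / (2 * 2)
x = -3/4
Substitute back to find the minimum value:
f(-3/4) = 2 * (-3/4)^2 + 3 * (-3/4) - 10
= 9/8 - 9/4 - 10
= -89/8 ≈ -11.13

-11.13


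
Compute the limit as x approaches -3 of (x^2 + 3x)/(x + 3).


Direct substitution gives 0/0, so we factor the numerator.
Factor: (x^2 + 3x) = (x + 3)(x)
Cancel the common factor (x + 3):
(x^2 + 3x)/(x + 3) = (x)
Now substitute x = -3:
= (-3) - (0) = -3

-3


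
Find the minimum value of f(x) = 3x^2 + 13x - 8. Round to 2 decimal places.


For a quadratic f(x) = ax^2 + bx + c with a > 0, the minimum is at the vertex.
Vertex x-coordinate: x = -b/(2a)
x = -(13) / (2 * 3)
x = -13/6
Substitute back to find the minimum value:
f(-13/6) = 3 * (-13/6)^2 + 13 * (-13/6) - 8
= 169/12 - 169/6 - 8
= -265/12 ≈ -22.08

-22.08


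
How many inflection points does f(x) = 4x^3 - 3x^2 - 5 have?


Inflection points occur where f''(x) = 0 and concavity changes.
f(x) = 4x^3 - 3x^2 - 5
f'(x) = 12x^2 - 6x
f''(x) = 24x - 6
Set f''(x) = 0:
24x - 6 = 0
x = 6 / 24 = 1/4
Since f''(x) is linear (degree 1), it changes sign at this point.
Therefore there is exactly 1 inflection point.

1


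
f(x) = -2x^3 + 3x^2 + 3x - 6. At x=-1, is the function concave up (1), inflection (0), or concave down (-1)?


Concavity is determined by the sign of f''(x).
f(x) = -2x^3 + 3x^2 + 3x - 6
f'(x) = -6x^2 + 6x + 3
f''(x) = -12x + 6
f''(-1) = -12 * (-1) + 6
= 12 + 6
= 18
Since f''(-1) > 0, the function is concave up (1)

1


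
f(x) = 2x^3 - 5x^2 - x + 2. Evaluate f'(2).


Differentiate f(x) = 2x^3 - 5x^2 - x + 2 term by term:
f'(x) = 6x^2 - 10x - 1
Substitute x = 2:
f'(2) = 6 * 2^2 - 10 * 2 - 1
= 24 - 20 - 1
= 3

3


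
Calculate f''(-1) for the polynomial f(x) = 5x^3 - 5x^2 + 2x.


First derivative:
f'(x) = 15x^2 - 10x + 2
Second derivative:
f''(x) = 30x - 10
Substitute x = -1:
f''(-1) = 30 * (-1) - 10
= -30 - 10
= -40

-40


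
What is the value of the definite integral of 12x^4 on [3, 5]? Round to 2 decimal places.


Find the antiderivative of 12x^4:
F(x) = 12/5 * x^5
Apply the Fundamental Theorem of Calculus:
F(5) - F(3)
= 12/5 * 5^5 - 12/5 * 3^5
= 12/5 * (3125 - 243)
= 12/5 * 2882
= 34584/5 = 6916.80

6916.80


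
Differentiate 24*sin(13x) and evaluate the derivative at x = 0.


Apply the chain rule to differentiate 24*sin(13x):
d/dx [24*sin(13x)]
= 24 * cos(13x) * d/dx(13x)
= 24 * 13 * cos(13x)
= 312 * cos(13x)
Evaluate at x = 0:
= 312 * cos(0)
= 312 * 1
= 312

312


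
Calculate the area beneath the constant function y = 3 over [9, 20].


The area under a constant function y = 3 is a rectangle.
Width = 20 - 9 = 11
Height = 3
Area = width * height
= 11 * 3
= 33

33


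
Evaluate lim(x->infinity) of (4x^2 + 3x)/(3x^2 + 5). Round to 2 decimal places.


For limits at infinity with equal-degree polynomials,
we compare leading coefficients.
Numerator leading term: 4x^2
Denominator leading term: 3x^2
Divide both by x^2:
lim = (4 + 3/x) / (3 + 5/x^2)
As x -> infinity, the 1/x and 1/x^2 terms vanish:
= 4/3 ≈ 1.33

1.33


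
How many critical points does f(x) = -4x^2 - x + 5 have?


Find where f'(x) = 0:
f'(x) = -8x - 1
Set f'(x) = 0:
-8x - 1 = 0
x = 1 / (-8) = -1/8
This is a linear equation in x, so there is exactly one solution.
Number of critical points: 1

1


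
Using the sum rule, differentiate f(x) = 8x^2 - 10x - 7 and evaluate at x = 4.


Differentiate term by term using power and sum rules:
f(x) = 8x^2 - 10x - 7
f'(x) = 16x - 10
Substitute x = 4:
f'(4) = 16 * 4 - 10
= 64 - 10
= 54

54


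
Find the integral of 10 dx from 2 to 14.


The integral of a constant k over [a, b] equals k * (b - a).
integral from 2 to 14 of 10 dx
= 10 * (14 - 2)
= 10 * 12
= 120

120


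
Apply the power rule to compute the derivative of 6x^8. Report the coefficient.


We apply the power rule: d/dx [ax^n] = a*n * x^(n-1)
d/dx [6x^8]
= 6 * 8 * x^(8-1)
= 48x^7
The coefficient is 48

48


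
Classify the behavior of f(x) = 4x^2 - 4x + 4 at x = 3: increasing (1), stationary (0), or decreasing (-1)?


Compute f'(x) to determine behavior:
f'(x) = 8x - 4
f'(3) = 8 * 3 - 4
= 24 - 4
= 20
Since f'(3) > 0, the function is increasing (1)

1


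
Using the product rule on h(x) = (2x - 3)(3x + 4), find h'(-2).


Let u(x) = 2x - 3 and v(x) = 3x + 4
u'(x) = 2
v'(x) = 3
Product rule: h'(x) = u'(x)*v(x) + u(x)*v'(x)
= 2 * (3x + 4) + (2x - 3) * 3
At x = -2:
u(-2) = 2 * (-2) - 3 = -7
v(-2) = 3 * (-2) + 4 = -2
h'(-2) = 2 * (-2) + (-7) * 3
= -4 - 21
= -25

-25


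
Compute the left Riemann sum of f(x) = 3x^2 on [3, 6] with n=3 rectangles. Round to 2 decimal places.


Left Riemann sum uses left endpoints of each subinterval.
Interval: [3, 6], n = 3
dx = (6 - 3) / 3 = 1
Left endpoints: [3, 4, 5]
f values: [27, 48, 75]
Sum = dx * (sum of f values)
= 1 * 150
= 150 = 150.00

150.00


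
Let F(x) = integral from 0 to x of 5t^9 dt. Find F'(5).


By the Fundamental Theorem of Calculus (Part 1):
If F(x) = integral from 0 to x of f(t) dt, then F'(x) = f(x)
Here f(t) = 5t^9
So F'(x) = 5x^9
Evaluate at x = 5:
F'(5) = 5 * 5^9
= 5 * 1953125
= 9765625

9765625


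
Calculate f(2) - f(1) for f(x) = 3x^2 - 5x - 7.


Net change = f(b) - f(a)
f(x) = 3x^2 - 5x - 7
Compute f(2):
f(2) = 3 * 2^2 - 5 * 2 - 7
= 12 - 10 - 7
= -5
Compute f(1):
f(1) = 3 * 1^2 - 5 * 1 - 7
= 3 - 5 - 7
= -9
Net change = -5 - (-9) = 4

4


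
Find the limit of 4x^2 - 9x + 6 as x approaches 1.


Since polynomials are continuous, we use direct substitution.
lim(x->1) of 4x^2 - 9x + 6
= 4 * 1^2 - 9 * 1 + 6
= 4 - 9 + 6
= 1

1


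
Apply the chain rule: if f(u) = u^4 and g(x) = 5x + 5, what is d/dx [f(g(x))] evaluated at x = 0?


Using the chain rule: (f(g(x)))' = f'(g(x)) * g'(x)
First, find g(0):
g(0) = 5 * 0 + 5 = 5
Next, f'(u) = 4u^3
And g'(x) = 5
So f'(g(0)) * g'(0)
= 4 * 5^3 * 5
= 4 * 125 * 5
= 2500

2500


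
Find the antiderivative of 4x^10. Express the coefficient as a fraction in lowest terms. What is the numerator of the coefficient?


Apply the power rule for integration:
integral of ax^n dx = a/(n+1) * x^(n+1) + C
integral of 4x^10 dx
= 4/11 * x^11 + C
The coefficient in lowest terms is 4/11, and its numerator is 4

4


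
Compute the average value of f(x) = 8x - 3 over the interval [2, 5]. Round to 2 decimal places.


Average value = 1/(b-a) * integral from a to b of f(x) dx
First compute the integral of 8x - 3:
F(x) = 4x^2 - 3x
F(5) = 4 * 25 - 3 * 5 = 85
F(2) = 4 * 4 - 3 * 2 = 10
Integral = 85 - 10 = 75
Average = 75 / (5 - 2) = 75 / 3
= 25 = 25.00

25.00


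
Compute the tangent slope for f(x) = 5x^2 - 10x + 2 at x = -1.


The slope of the tangent line equals f'(x) at the point.
f(x) = 5x^2 - 10x + 2
f'(x) = 10x - 10
At x = -1:
f'(-1) = 10 * (-1) - 10
= -10 - 10
= -20

-20


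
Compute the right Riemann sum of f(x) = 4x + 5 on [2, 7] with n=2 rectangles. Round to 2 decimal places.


Right Riemann sum uses right endpoints of each subinterval.
Interval: [2, 7], n = 2
dx = (7 - 2) / 2 = 5/2
Right endpoints: [9/2, 7]
f values: [23, 33]
Sum = dx * (sum of f values)
= 5/2 * 56
= 140 = 140.00

140.00


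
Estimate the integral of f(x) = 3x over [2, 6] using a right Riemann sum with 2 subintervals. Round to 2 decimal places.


Right Riemann sum uses right endpoints of each subinterval.
Interval: [2, 6], n = 2
dx = (6 - 2) / 2 = 2
Right endpoints: [4, 6]
f values: [12, 18]
Sum = dx * (sum of f values)
= 2 * 30
= 60 = 60.00

60.00


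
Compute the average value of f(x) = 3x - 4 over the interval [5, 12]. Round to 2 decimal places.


Average value = 1/(b-a) * integral from a to b of f(x) dx
First compute the integral of 3x - 4:
F(x) = (3/2)x^2 - 4x
F(12) = 3/2 * 144 - 4 * 12 = 168
F(5) = 3/2 * 25 - 4 * 5 = 35/2
Integral = 168 - 35/2 = 301/2
Average = (301/2) / (12 - 5) = (301/2) / 7
= 43/2 = 21.50

21.50


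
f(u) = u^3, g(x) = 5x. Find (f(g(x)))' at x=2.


Using the chain rule: (f(g(x)))' = f'(g(x)) * g'(x)
First, find g(2):
g(2) = 5 * 2 + 0 = 10
Next, f'(u) = 3u^2
And g'(x) = 5
So f'(g(2)) * g'(2)
= 3 * 10^2 * 5
= 3 * 100 * 5
= 1500

1500


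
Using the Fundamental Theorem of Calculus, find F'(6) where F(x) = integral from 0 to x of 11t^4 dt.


By the Fundamental Theorem of Calculus (Part 1):
If F(x) = integral from 0 to x of f(t) dt, then F'(x) = f(x)
Here f(t) = 11t^4
So F'(x) = 11x^4
Evaluate at x = 6:
F'(6) = 11 * 6^4
= 11 * 1296
= 14256

14256


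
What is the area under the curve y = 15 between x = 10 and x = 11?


The area under a constant function y = 15 is a rectangle.
Width = 11 - 10 = 1
Height = 15
Area = width * height
= 1 * 15
= 15

15


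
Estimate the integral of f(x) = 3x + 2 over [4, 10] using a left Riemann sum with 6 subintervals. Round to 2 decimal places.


Left Riemann sum uses left endpoints of each subinterval.
Interval: [4, 10], n = 6
dx = (10 - 4) / 6 = 1
Left endpoints: [4, 5, 6, 7, 8, 9]
f values: [14, 17, 20, 23, 26, 29]
Sum = dx * (sum of f values)
= 1 * 129
= 129 = 129.00

129.00


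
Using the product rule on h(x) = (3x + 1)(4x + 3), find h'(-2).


Let u(x) = 3x + 1 and v(x) = 4x + 3
u'(x) = 3
v'(x) = 4
Product rule: h'(x) = u'(x)*v(x) + u(x)*v'(x)
= 3 * (4x + 3) + (3x + 1) * 4
At x = -2:
u(-2) = 3 * (-2) + 1 = -5
v(-2) = 4 * (-2) + 3 = -5
h'(-2) = 3 * (-5) + (-5) * 4
= -15 - 20
= -35

-35


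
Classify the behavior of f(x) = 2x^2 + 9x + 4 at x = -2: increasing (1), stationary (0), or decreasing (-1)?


Compute f'(x) to determine behavior:
f'(x) = 4x + 9
f'(-2) = 4 * (-2) + 9
= -8 + 9
= 1
Since f'(-2) > 0, the function is increasing (1)

1


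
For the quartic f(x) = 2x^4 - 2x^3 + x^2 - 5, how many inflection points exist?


Inflection points occur where f''(x) = 0 and concavity changes.
f(x) = 2x^4 - 2x^3 + x^2 - 5
f'(x) = 8x^3 - 6x^2 + 2x
f''(x) = 24x^2 - 12x + 2
This is a quadratic in x. Use the discriminant to count real roots.
Discriminant = (-12)^2 - 4 * 24 * 2
= 144 - 192
= -48
Since discriminant < 0, f''(x) = 0 has no real solutions.
Number of inflection points: 0

0


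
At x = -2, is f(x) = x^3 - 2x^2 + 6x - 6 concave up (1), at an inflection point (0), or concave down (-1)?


Concavity is determined by the sign of f''(x).
f(x) = x^3 - 2x^2 + 6x - 6
f'(x) = 3x^2 - 4x + 6
f''(x) = 6x - 4
f''(-2) = 6 * (-2) - 4
= -12 - 4
= -16
Since f''(-2) < 0, the function is concave down (-1)

-1


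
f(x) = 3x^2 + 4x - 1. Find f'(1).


Differentiate term by term using power and sum rules:
f(x) = 3x^2 + 4x - 1
f'(x) = 6x + 4
Substitute x = 1:
f'(1) = 6 * 1 + 4
= 6 + 4
= 10

10


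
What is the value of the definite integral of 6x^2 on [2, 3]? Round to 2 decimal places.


Find the antiderivative of 6x^2:
F(x) = 6/3 * x^3
Apply the Fundamental Theorem of Calculus:
F(3) - F(2)
= 6/3 * 3^3 - 6/3 * 2^3
= 6/3 * (27 - 8)
= 6/3 * 19
= 38 = 38.00

38.00


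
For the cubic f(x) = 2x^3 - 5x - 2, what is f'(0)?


Differentiate f(x) = 2x^3 - 5x - 2 term by term:
f'(x) = 6x^2 - 5
Substitute x = 0:
f'(0) = 6 * 0^2 + 0 * 0 - 5
= 0 + 0 - 5
= -5

-5
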